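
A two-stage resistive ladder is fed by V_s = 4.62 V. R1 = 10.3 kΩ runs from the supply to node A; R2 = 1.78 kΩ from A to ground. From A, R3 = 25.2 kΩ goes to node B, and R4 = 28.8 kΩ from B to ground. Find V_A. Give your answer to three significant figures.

V_A ≈ 0.662 V

The second stage (R3 + R4 = 54.00 kΩ) loads node A in parallel with R2.
Effective lower resistance at A: R2 ‖ 54.00 = 1.723 kΩ.
V_A = 4.62 × 1.723/(10.3 + 1.723) = 0.6622 V.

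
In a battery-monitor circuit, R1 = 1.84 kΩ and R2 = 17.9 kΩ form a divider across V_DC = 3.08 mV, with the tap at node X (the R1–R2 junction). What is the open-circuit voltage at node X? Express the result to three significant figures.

Open-circuit (no load on X): V_th = V_DC · R2/(R1 + R2) = 3.08 × 17.9/(1.840 + 17.9) = 2.793 mV.

V_th ≈ 2.79 mV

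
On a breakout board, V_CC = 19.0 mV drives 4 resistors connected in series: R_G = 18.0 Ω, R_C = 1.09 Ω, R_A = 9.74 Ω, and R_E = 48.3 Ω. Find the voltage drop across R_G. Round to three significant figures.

V ≈ 4.43 mV

Series total: ΣR = 18.0 + 1.09 + 9.74 + 48.3 = 77.13 Ω.
Voltage divider: V = V_CC · (18.00 / 77.13) = 19.0 × 0.2334 = 4.434 mV.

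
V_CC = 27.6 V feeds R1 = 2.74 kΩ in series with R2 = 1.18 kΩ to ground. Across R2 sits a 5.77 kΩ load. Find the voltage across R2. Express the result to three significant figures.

V_out ≈ 7.27 V

First combine the lower leg with the load: R2 ‖ R_L = 0.9797 kΩ.
Voltage divider with the loaded lower leg: V_out = 27.6 × 0.9797/(2.74 + 0.9797) = 27.6 × 0.2634 = 7.269 V.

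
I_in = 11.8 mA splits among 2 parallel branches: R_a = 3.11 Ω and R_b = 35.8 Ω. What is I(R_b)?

I ≈ 0.943 mA

Two-branch current divider: I_k = I_in · R_other/(R_1 + R_2).
So I = 11.8 × 3.11/38.91 = 0.9432 mA.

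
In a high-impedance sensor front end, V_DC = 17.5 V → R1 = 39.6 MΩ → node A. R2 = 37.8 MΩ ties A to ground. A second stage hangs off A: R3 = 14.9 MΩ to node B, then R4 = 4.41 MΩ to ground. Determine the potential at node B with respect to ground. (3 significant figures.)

Looking into the second stage from A: R3 + R4 = 19.31 MΩ appears in parallel with R2.
R2 ‖ (R3+R4) = 12.78 MΩ.
V_A = 17.5 × 12.78/(39.6 + 12.78) = 4.270 V.
Stage 2 is unloaded, so V_B = V_A · R4/(R3+R4) = 4.270 × 4.41/19.31 = 0.9752 V.

V_B ≈ 0.975 V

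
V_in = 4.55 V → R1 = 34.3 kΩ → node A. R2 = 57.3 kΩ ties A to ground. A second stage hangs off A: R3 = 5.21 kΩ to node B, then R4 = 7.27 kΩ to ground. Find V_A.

V_A ≈ 1.05 V

The second stage (R3 + R4 = 12.48 kΩ) loads node A in parallel with R2.
Effective lower resistance at A: R2 ‖ 12.48 = 10.25 kΩ.
First divider: V_A = V_in · 10.25/(34.3 + 10.25) = 1.047 V.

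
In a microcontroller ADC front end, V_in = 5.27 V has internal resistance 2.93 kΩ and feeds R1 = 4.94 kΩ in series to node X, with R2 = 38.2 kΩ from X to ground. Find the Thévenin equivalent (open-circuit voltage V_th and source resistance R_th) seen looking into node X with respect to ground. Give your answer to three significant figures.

V_th ≈ 4.37 V, R_th ≈ 6.53 kΩ

R1' = 2.93 + 4.94 = 7.870 kΩ (source resistance + R1).
V_th is the unloaded tap voltage: V_in · R2/(R1'+R2) = 5.27 × 0.8292 = 4.370 V.
With V_in suppressed (replaced by a short), R_th = R1' ‖ R2 = (7.870 × 38.2)/(7.870 + 38.2) = 6.526 kΩ.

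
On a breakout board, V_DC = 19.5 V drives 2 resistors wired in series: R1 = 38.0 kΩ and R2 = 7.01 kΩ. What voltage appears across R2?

Series total: ΣR = 38.0 + 7.01 = 45.01 kΩ.
By the voltage-divider rule, V = 19.5 × 7.010/45.01 = 3.037 V.

V ≈ 3.04 V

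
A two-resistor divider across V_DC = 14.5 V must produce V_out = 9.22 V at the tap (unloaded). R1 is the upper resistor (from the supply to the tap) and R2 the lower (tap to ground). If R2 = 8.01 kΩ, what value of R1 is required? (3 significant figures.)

R1 ≈ 4.59 kΩ

Required fraction k = V_out/V_DC = 0.6359.
Rearranging, R1 = R2·(1−k)/k = 8.01 × 0.5727 = 4.587 kΩ.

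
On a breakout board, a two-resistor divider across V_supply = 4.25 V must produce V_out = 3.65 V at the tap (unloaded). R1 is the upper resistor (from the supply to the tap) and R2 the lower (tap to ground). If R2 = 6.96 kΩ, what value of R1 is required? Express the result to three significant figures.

R1 ≈ 1.14 kΩ

Required fraction k = V_out/V_supply = 0.8588.
R1 = R2·(1/k − 1) = 6.96 × 0.1644 = 1.144 kΩ.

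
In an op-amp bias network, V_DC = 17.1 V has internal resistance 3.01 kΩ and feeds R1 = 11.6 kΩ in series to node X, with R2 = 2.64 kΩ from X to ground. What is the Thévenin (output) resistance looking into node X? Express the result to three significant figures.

R1' = 3.01 + 11.6 = 14.61 kΩ (source resistance + R1).
Looking into X with the source shorted: R_th = R1'·R2/(R1'+R2) = 14.61 × 2.64/17.25 = 2.236 kΩ.

R_th ≈ 2.24 kΩ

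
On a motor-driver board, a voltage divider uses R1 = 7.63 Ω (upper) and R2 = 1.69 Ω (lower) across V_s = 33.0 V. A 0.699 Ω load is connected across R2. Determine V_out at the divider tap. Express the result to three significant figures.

V_out ≈ 2.01 V

R2 ‖ R_L = (1.69 × 0.699)/(1.69 + 0.699) = 0.4945 Ω.
Now apply the divider: V_out = 33.0 × 0.06086 = 2.008 V.
(Unloaded it would be 5.98 V; the load pulls it down.)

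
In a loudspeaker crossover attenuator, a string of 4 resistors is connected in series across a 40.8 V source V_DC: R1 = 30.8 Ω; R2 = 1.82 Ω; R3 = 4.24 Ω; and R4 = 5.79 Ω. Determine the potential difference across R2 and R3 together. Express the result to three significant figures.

Total series resistance ΣR = 30.8 + 1.82 + 4.24 + 5.79 = 42.65 Ω.
R_{R2..R3} = 1.82 + 4.24 = 6.060 Ω.
Voltage divider: V = V_DC · (6.060 / 42.65) = 40.8 × 0.1421 = 5.797 V.

V ≈ 5.80 V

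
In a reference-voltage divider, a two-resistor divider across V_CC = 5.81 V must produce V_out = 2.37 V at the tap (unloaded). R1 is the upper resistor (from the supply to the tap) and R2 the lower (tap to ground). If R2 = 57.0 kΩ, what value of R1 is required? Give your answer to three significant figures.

R1 ≈ 82.7 kΩ

Required fraction k = V_out/V_CC = 0.4079.
Rearranging, R1 = R2·(1−k)/k = 57.0 × 1.451 = 82.73 kΩ.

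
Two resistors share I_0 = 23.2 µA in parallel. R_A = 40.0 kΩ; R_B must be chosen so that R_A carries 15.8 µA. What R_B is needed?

R_B ≈ 85.4 kΩ

The fraction through R_A equals R_B/(R_A+R_B).
With f = 0.6810, R_B = R_A · f/(1−f) = 40.0 × 2.135 = 85.41 kΩ.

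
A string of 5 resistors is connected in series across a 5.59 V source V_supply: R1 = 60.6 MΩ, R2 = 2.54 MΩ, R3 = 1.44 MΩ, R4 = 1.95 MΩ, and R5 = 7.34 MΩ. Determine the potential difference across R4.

V ≈ 0.148 V

ΣR = 60.6 + 2.54 + 1.44 + 1.95 + 7.34 = 73.87 MΩ.
Voltage divider: V = V_supply · (1.950 / 73.87) = 5.59 × 0.02640 = 0.1476 V.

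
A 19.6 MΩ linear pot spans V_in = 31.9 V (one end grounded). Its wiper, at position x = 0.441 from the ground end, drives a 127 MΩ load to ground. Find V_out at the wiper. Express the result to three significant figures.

Split the track: R_lower = x·R_p = 8.644 MΩ, R_upper = (1−x)·R_p = 10.96 MΩ.
R_L loads the lower segment: effective lower R = 8.093 MΩ.
Then V_out = V_in · 8.093/(10.96 + 8.093) = 13.55 V.
(Unloaded: V_out = x·V_in = 14.1 V.)

V_out ≈ 13.6 V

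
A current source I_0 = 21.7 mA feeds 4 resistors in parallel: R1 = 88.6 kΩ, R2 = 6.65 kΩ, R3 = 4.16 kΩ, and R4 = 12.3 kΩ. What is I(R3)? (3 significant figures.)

I ≈ 10.8 mA

ΣG = 1/88.6 + 1/6.65 + 1/4.16 + 1/12.3 = 0.4833.
R3 takes the fraction G_k/ΣG = 0.2404/0.4833 = 0.4973, so I = 21.7 × 0.4973 = 10.79 mA.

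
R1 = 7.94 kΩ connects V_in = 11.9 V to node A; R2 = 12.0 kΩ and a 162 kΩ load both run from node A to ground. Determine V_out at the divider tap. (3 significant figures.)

First combine the lower leg with the load: R2 ‖ R_L = 11.17 kΩ.
Then V_out = V_in · R2'/(R1 + R2') = 11.9 × 11.17/19.11 = 6.956 V.

V_out ≈ 6.96 V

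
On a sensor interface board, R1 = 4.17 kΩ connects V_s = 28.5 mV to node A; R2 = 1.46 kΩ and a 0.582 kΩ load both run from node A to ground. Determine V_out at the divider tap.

V_out ≈ 2.59 mV

The load sits in parallel with R2, giving an effective lower resistance R2' = R2·R_L/(R2+R_L) = 0.4161 kΩ.
Now apply the divider: V_out = 28.5 × 0.09073 = 2.586 mV.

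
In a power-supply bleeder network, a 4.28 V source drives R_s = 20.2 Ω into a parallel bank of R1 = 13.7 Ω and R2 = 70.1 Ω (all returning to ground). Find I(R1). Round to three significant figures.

Parallel bank: R_p = 1/(1/13.7 + 1/70.1) = 11.46 Ω.
V_A = 4.28 × 11.46/31.66 = 1.549 V.
Branch current I = V_A/R1 = 1.549/13.7 = 0.1131 A.

I ≈ 0.113 A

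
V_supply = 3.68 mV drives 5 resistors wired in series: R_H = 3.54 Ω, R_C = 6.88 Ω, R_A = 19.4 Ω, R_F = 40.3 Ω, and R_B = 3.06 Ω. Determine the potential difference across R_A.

V ≈ 0.976 mV

ΣR = 3.54 + 6.88 + 19.4 + 40.3 + 3.06 = 73.18 Ω.
By the voltage-divider rule, V = 3.68 × 19.40/73.18 = 0.9756 mV.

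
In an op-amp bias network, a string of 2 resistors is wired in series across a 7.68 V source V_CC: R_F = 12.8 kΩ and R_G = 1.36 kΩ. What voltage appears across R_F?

Series total: ΣR = 12.8 + 1.36 = 14.16 kΩ.
By the voltage-divider rule, V = 7.68 × 12.80/14.16 = 6.942 V.

V ≈ 6.94 V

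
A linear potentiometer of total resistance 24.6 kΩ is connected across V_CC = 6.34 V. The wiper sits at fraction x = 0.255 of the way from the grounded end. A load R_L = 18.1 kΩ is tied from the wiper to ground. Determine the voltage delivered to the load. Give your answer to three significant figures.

V_out ≈ 1.28 V

Split the track: R_lower = x·R_p = 6.273 kΩ, R_upper = (1−x)·R_p = 18.33 kΩ.
R_L loads the lower segment: effective lower R = 4.658 kΩ.
Then V_out = V_CC · 4.658/(18.33 + 4.658) = 1.285 V.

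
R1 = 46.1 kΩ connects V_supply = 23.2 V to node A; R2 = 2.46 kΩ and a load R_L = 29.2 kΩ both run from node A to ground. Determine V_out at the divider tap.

The load sits in parallel with R2, giving an effective lower resistance R2' = R2·R_L/(R2+R_L) = 2.269 kΩ.
Then V_out = V_supply · R2'/(R1 + R2') = 23.2 × 2.269/48.37 = 1.088 V.

V_out ≈ 1.09 V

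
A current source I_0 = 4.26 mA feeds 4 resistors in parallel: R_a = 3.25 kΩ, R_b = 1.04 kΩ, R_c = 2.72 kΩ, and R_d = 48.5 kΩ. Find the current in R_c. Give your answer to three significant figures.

Total conductance ΣG = 1/3.25 + 1/1.04 + 1/2.72 + 1/48.5 = 1.657 (units of 1/kΩ).
By the current-divider rule, I = I_0 · G_k/ΣG = 4.26 × 0.2218 = 0.9449 mA.

I ≈ 0.945 mA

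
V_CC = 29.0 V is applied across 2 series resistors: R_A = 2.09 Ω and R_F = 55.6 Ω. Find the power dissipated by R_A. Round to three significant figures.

P ≈ 0.528 W

The common current is I = 29.0/57.69 = 0.5027 A.
P(R_A) = I²·R_A = (0.5027)² × 2.09 = 0.5281 W.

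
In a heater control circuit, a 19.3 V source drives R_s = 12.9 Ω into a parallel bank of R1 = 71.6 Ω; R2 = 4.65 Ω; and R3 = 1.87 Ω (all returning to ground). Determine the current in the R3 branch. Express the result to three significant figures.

Combine the parallel branches: R_p = (1/71.6 + 1/4.65 + 1/1.87)⁻¹ = 1.309 Ω.
Node voltage V_A = V_CC · R_p/(R_s + R_p) = 19.3 × 0.09214 = 1.778 V.
I(R3) = V_A / R3 = 1.778/1.87 = 0.9510 A.

I ≈ 0.951 A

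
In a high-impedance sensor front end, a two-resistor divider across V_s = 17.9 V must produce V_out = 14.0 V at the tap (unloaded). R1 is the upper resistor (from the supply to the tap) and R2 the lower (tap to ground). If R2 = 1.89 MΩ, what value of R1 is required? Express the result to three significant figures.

The divider ratio is R2/(R1+R2) = 14.0/17.9 = 0.7821.
R1 = R2·(1/k − 1) = 1.89 × 0.2786 = 0.5265 MΩ.

R1 ≈ 0.526 MΩ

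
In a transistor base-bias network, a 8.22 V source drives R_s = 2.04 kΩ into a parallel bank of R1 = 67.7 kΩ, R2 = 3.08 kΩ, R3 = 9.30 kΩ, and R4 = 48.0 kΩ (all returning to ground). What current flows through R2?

Equivalent of the parallel group: R_p = 2.138 kΩ.
V_A = 8.22 × 2.138/4.178 = 4.206 V.
I(R2) = V_A / R2 = 4.206/3.08 = 1.366 mA.

I ≈ 1.37 mA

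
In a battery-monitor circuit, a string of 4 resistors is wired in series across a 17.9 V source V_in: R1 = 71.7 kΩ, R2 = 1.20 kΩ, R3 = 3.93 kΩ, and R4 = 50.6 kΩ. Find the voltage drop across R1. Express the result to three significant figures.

ΣR = 71.7 + 1.20 + 3.93 + 50.6 = 127.4 kΩ.
Voltage divider: V = V_in · (71.70 / 127.4) = 17.9 × 0.5627 = 10.07 V.

V ≈ 10.1 V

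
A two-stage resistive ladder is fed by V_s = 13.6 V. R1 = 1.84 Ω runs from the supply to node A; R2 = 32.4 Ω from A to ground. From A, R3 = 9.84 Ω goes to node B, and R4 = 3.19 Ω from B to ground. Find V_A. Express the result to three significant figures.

V_A ≈ 11.4 V

Node A sees R2 in parallel with the series input of stage 2, R3 + R4 = 13.03 Ω.
R2 ‖ (R3+R4) = 9.293 Ω.
V_A = 13.6 × 9.293/(1.84 + 9.293) = 11.35 V.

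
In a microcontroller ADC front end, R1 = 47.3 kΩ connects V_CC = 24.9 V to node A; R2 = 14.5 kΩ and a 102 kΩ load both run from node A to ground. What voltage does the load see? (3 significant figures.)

R2 ‖ R_L = (14.5 × 102)/(14.5 + 102) = 12.70 kΩ.
Now apply the divider: V_out = 24.9 × 0.2116 = 5.269 V.
(Unloaded it would be 5.84 V; the load pulls it down.)

V_out ≈ 5.27 V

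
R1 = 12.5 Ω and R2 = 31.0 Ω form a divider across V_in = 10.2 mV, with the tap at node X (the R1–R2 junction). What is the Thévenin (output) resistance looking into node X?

R_th ≈ 8.91 Ω

With V_in suppressed (replaced by a short), R_th = R1 ‖ R2 = (12.50 × 31.0)/(12.50 + 31.0) = 8.908 Ω.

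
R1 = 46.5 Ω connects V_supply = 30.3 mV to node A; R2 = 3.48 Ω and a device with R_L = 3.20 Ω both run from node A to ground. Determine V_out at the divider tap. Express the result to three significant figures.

V_out ≈ 1.05 mV

First combine the lower leg with the load: R2 ‖ R_L = 1.667 Ω.
Voltage divider with the loaded lower leg: V_out = 30.3 × 1.667/(46.5 + 1.667) = 30.3 × 0.03461 = 1.049 mV.
(Unloaded it would be 2.11 mV; the load pulls it down.)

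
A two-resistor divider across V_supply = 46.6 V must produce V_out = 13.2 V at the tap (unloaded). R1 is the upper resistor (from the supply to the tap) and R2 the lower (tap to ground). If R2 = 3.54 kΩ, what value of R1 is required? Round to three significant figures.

Required fraction k = V_out/V_supply = 0.2833.
So R1 = R2 · (V_supply/V_out − 1) = 3.54 × (46.6/13.2 − 1) = 3.54 × 2.530 = 8.957 kΩ.

R1 ≈ 8.96 kΩ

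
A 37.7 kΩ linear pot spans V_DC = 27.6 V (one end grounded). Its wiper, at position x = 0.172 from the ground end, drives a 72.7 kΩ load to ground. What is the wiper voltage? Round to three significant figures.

V_out ≈ 4.42 V

Split the track: R_lower = x·R_p = 6.484 kΩ, R_upper = (1−x)·R_p = 31.22 kΩ.
R_L loads the lower segment: effective lower R = 5.953 kΩ.
Loaded-divider output: V_out = 27.6 × 0.1602 = 4.421 V.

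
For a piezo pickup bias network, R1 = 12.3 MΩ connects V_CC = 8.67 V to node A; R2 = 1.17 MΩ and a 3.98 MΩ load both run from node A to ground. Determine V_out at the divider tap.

V_out ≈ 0.594 V

R2 ‖ R_L = (1.17 × 3.98)/(1.17 + 3.98) = 0.9042 MΩ.
Voltage divider with the loaded lower leg: V_out = 8.67 × 0.9042/(12.3 + 0.9042) = 8.67 × 0.06848 = 0.5937 V.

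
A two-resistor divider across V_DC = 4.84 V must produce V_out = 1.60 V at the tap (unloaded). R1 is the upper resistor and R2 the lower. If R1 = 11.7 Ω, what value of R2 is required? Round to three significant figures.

R2 ≈ 5.78 Ω

The divider ratio is R2/(R1+R2) = 1.60/4.84 = 0.3306.
R2 = R1 · 0.3306/(1 − 0.3306) = 5.778 Ω.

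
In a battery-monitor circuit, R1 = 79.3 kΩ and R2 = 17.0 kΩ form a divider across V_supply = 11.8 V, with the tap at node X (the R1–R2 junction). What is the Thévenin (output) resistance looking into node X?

Zeroing V_supply shorts the top of R1 to ground, so R_th = R1 ‖ R2 = 14.00 kΩ.

R_th ≈ 14.0 kΩ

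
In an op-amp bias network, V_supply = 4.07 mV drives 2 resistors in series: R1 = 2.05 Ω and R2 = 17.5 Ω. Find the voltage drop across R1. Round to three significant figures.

V ≈ 0.427 mV

ΣR = 2.05 + 17.5 = 19.55 Ω.
Voltage divider: V = V_supply · (2.050 / 19.55) = 4.07 × 0.1049 = 0.4268 mV.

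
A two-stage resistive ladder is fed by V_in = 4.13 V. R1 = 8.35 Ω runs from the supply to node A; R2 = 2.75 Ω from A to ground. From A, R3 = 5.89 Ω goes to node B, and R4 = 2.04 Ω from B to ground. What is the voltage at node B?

V_B ≈ 0.209 V

Node A sees R2 in parallel with the series input of stage 2, R3 + R4 = 7.930 Ω.
Effective lower resistance at A: R2 ‖ 7.930 = 2.042 Ω.
First divider: V_A = V_in · 2.042/(8.35 + 2.042) = 0.8115 V.
Then the unloaded second divider: V_B = V_A × R4/(R3+R4) = 0.8115 × 0.2573 = 0.2088 V.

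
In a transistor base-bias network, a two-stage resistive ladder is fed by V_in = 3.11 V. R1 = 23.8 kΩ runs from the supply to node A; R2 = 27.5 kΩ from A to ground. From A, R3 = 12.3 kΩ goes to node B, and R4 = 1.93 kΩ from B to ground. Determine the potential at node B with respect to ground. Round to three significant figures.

Looking into the second stage from A: R3 + R4 = 14.23 kΩ appears in parallel with R2.
Effective lower resistance at A: R2 ‖ 14.23 = 9.378 kΩ.
So V_A = 3.11 × 0.2826 = 0.8790 V.
Then the unloaded second divider: V_B = V_A × R4/(R3+R4) = 0.8790 × 0.1356 = 0.1192 V.

V_B ≈ 0.119 V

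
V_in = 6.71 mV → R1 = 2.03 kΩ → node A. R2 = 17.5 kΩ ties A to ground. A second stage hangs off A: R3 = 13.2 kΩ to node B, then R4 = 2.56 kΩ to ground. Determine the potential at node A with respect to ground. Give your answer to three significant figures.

V_A ≈ 5.39 mV

Looking into the second stage from A: R3 + R4 = 15.76 kΩ appears in parallel with R2.
Effective lower resistance at A: R2 ‖ 15.76 = 8.292 kΩ.
So V_A = 6.71 × 0.8033 = 5.390 mV.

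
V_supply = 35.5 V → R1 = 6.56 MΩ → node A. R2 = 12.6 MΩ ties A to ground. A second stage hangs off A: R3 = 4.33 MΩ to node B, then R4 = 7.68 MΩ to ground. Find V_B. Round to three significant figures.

Looking into the second stage from A: R3 + R4 = 12.01 MΩ appears in parallel with R2.
Effective lower resistance at A: R2 ‖ 12.01 = 6.149 MΩ.
First divider: V_A = V_supply · 6.149/(6.56 + 6.149) = 17.18 V.
Then the unloaded second divider: V_B = V_A × R4/(R3+R4) = 17.18 × 0.6395 = 10.98 V.

V_B ≈ 11.0 V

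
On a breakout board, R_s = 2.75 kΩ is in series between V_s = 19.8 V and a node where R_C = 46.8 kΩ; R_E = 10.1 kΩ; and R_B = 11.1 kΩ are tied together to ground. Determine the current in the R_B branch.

I ≈ 1.13 mA

Equivalent of the parallel group: R_p = 4.751 kΩ.
V_A = 19.8 × 4.751/7.501 = 12.54 V.
Branch current I = V_A/R_B = 12.54/11.1 = 1.130 mA.
(Check via current divider: I_total = 2.640 mA; share G_k/ΣG = 0.4280 → same result.)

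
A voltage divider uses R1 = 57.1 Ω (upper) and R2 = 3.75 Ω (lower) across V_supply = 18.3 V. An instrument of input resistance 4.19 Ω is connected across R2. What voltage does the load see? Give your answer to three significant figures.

R2 ‖ R_L = (3.75 × 4.19)/(3.75 + 4.19) = 1.979 Ω.
Then V_out = V_supply · R2'/(R1 + R2') = 18.3 × 1.979/59.08 = 0.6130 V.
(Unloaded it would be 1.13 V; the load pulls it down.)

V_out ≈ 0.613 V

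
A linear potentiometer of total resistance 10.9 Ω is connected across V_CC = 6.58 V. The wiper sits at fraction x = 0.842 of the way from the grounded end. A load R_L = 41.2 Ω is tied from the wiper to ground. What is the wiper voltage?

V_out ≈ 5.35 V

The pot divides into 1.722 Ω above the wiper and 9.178 Ω below.
(x·R_p) ‖ R_L = 7.506 Ω.
Loaded-divider output: V_out = 6.58 × 0.8134 = 5.352 V.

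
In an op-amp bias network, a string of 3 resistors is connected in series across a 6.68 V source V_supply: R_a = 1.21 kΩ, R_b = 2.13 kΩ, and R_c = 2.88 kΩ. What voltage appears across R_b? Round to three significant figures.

V ≈ 2.29 V

Series total: ΣR = 1.21 + 2.13 + 2.88 = 6.220 kΩ.
By the voltage-divider rule, V = 6.68 × 2.130/6.220 = 2.288 V.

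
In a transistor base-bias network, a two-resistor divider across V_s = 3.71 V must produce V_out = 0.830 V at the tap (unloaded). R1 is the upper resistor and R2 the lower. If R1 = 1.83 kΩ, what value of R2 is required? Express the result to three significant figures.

V_out/V_s = R2/(R1+R2) = 0.2237.
R2 = R1 · 0.2237/(1 − 0.2237) = 0.5274 kΩ.

R2 ≈ 0.527 kΩ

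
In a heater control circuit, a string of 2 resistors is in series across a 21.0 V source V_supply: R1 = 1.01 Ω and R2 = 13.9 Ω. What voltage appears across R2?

Total series resistance ΣR = 1.01 + 13.9 = 14.91 Ω.
Voltage divider: V = V_supply · (13.90 / 14.91) = 21.0 × 0.9323 = 19.58 V.

V ≈ 19.6 V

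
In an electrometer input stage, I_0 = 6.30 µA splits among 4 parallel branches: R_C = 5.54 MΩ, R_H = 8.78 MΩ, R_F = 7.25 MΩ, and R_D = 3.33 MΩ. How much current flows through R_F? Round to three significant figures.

Conductances: ΣG = 1/5.54 + 1/8.78 + 1/7.25 + 1/3.33 = 0.7326 (1/MΩ).
Current divider: I(R_F) = I_0 · G_k/ΣG = 6.30 × (0.1379/0.7326) = 6.30 × 0.1883 = 1.186 µA.

I ≈ 1.19 µA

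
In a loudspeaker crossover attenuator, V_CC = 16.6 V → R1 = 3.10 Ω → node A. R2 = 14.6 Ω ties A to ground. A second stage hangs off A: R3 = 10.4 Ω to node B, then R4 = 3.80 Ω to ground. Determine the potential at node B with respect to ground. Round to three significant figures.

Node A sees R2 in parallel with the series input of stage 2, R3 + R4 = 14.20 Ω.
R2 ‖ (R3+R4) = 7.199 Ω.
First divider: V_A = V_CC · 7.199/(3.10 + 7.199) = 11.60 V.
Then the unloaded second divider: V_B = V_A × R4/(R3+R4) = 11.60 × 0.2676 = 3.105 V.

V_B ≈ 3.11 V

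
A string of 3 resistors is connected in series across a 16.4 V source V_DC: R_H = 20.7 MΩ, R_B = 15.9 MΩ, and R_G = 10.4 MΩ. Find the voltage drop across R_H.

V ≈ 7.22 V

ΣR = 20.7 + 15.9 + 10.4 = 47.00 MΩ.
V = V_DC · R/ΣR = 16.4 × 0.4404 = 7.223 V.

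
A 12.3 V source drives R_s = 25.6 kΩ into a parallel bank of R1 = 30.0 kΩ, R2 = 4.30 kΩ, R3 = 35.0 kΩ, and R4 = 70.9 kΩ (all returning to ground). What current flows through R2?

I ≈ 0.321 mA

Equivalent of the parallel group: R_p = 3.241 kΩ.
Node voltage V_A = V_s · R_p/(R_s + R_p) = 12.3 × 0.1124 = 1.382 V.
Branch current I = V_A/R2 = 1.382/4.30 = 0.3214 mA.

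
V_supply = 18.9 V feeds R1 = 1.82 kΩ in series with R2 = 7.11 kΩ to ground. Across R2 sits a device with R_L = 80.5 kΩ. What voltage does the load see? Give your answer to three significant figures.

V_out ≈ 14.8 V

First combine the lower leg with the load: R2 ‖ R_L = 6.533 kΩ.
Then V_out = V_supply · R2'/(R1 + R2') = 18.9 × 6.533/8.353 = 14.78 V.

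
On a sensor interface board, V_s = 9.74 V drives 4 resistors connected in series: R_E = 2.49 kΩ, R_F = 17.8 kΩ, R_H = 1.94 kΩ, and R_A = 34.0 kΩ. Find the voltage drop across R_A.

V ≈ 5.89 V

Total series resistance ΣR = 2.49 + 17.8 + 1.94 + 34.0 = 56.23 kΩ.
V = V_s · R/ΣR = 9.74 × 0.6047 = 5.889 V.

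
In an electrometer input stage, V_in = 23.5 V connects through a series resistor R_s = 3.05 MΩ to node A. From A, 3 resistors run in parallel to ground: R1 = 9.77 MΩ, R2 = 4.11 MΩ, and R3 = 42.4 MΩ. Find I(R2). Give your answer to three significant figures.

I ≈ 2.69 µA

Parallel bank: R_p = 1/(1/9.77 + 1/4.11 + 1/42.4) = 2.708 MΩ.
V_A = 23.5 × 2.708/5.758 = 11.05 V.
I(R2) = V_A / R2 = 11.05/4.11 = 2.689 µA.
(Equivalently: I_total = 4.081 µA, then current-divider fraction G_k/ΣG = 0.6589.)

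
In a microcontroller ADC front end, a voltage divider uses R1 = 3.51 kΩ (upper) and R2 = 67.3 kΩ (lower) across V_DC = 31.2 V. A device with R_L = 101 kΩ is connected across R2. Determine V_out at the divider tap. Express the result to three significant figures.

V_out ≈ 28.7 V

R2 ‖ R_L = (67.3 × 101)/(67.3 + 101) = 40.39 kΩ.
Now apply the divider: V_out = 31.2 × 0.9200 = 28.71 V.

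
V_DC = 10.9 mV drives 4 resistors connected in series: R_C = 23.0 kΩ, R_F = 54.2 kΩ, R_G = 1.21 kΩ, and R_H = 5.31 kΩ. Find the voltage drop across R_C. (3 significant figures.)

V ≈ 2.99 mV

Total series resistance ΣR = 23.0 + 54.2 + 1.21 + 5.31 = 83.72 kΩ.
By the voltage-divider rule, V = 10.9 × 23.00/83.72 = 2.995 mV.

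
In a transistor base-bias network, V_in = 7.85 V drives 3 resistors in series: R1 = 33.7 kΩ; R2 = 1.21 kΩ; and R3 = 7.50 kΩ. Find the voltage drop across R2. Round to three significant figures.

Total series resistance ΣR = 33.7 + 1.21 + 7.50 = 42.41 kΩ.
V = V_in · R/ΣR = 7.85 × 0.02853 = 0.2240 V.

V ≈ 0.224 V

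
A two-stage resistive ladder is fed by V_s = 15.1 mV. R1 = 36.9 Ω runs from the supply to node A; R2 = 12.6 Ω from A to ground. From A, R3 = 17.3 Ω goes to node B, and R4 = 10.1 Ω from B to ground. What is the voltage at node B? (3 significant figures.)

Node A sees R2 in parallel with the series input of stage 2, R3 + R4 = 27.40 Ω.
R2 ‖ (R3+R4) = 8.631 Ω.
So V_A = 15.1 × 0.1896 = 2.862 mV.
Stage 2 is unloaded, so V_B = V_A · R4/(R3+R4) = 2.862 × 10.1/27.40 = 1.055 mV.

V_B ≈ 1.06 mV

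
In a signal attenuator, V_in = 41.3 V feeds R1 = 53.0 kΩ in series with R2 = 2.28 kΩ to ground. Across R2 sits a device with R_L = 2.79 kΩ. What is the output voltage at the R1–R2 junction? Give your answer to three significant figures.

R2 ‖ R_L = (2.28 × 2.79)/(2.28 + 2.79) = 1.255 kΩ.
Now apply the divider: V_out = 41.3 × 0.02313 = 0.9551 V.

V_out ≈ 0.955 V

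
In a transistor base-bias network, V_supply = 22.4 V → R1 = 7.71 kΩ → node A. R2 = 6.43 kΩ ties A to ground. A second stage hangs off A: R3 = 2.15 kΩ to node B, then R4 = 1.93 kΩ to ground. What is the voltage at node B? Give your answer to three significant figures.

Looking into the second stage from A: R3 + R4 = 4.080 kΩ appears in parallel with R2.
R2 ‖ (R3+R4) = 2.496 kΩ.
First divider: V_A = V_supply · 2.496/(7.71 + 2.496) = 5.478 V.
Then the unloaded second divider: V_B = V_A × R4/(R3+R4) = 5.478 × 0.4730 = 2.592 V.

V_B ≈ 2.59 V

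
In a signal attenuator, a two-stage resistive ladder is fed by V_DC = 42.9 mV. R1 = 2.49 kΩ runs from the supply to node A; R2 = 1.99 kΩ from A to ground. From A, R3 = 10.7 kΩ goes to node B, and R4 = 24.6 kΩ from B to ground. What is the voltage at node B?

V_B ≈ 12.9 mV

The second stage (R3 + R4 = 35.30 kΩ) loads node A in parallel with R2.
Effective lower resistance at A: R2 ‖ 35.30 = 1.884 kΩ.
V_A = 42.9 × 1.884/(2.49 + 1.884) = 18.48 mV.
Stage 2 is unloaded, so V_B = V_A · R4/(R3+R4) = 18.48 × 24.6/35.30 = 12.88 mV.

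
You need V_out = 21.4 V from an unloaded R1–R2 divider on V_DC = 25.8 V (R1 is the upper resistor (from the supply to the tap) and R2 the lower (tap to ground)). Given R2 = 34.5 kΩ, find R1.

R1 ≈ 7.09 kΩ

V_out/V_DC = R2/(R1+R2) = 0.8295.
So R1 = R2 · (V_DC/V_out − 1) = 34.5 × (25.8/21.4 − 1) = 34.5 × 0.2056 = 7.093 kΩ.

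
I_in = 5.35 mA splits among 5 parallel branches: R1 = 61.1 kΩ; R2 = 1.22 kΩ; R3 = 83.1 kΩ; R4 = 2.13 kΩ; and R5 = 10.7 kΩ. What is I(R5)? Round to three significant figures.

I ≈ 0.354 mA

Conductances: ΣG = 1/61.1 + 1/1.22 + 1/83.1 + 1/2.13 + 1/10.7 = 1.411 (1/kΩ).
R5 takes the fraction G_k/ΣG = 0.09346/1.411 = 0.06623, so I = 5.35 × 0.06623 = 0.3544 mA.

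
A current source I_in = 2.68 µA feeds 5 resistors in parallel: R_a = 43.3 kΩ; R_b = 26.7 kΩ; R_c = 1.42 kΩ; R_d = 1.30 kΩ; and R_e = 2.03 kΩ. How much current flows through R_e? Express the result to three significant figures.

I ≈ 0.651 µA

Total conductance ΣG = 1/43.3 + 1/26.7 + 1/1.42 + 1/1.30 + 1/2.03 = 2.027 (units of 1/kΩ).
Current divider: I(R_e) = I_in · G_k/ΣG = 2.68 × (0.4926/2.027) = 2.68 × 0.2431 = 0.6514 µA.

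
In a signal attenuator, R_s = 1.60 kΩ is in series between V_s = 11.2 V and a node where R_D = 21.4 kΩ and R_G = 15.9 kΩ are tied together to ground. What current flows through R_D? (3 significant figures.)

Parallel bank: R_p = 1/(1/21.4 + 1/15.9) = 9.122 kΩ.
Node voltage V_A = V_s · R_p/(R_s + R_p) = 11.2 × 0.8508 = 9.529 V.
I(R_D) = V_A / R_D = 9.529/21.4 = 0.4453 mA.
(Check via current divider: I_total = 1.045 mA; share G_k/ΣG = 0.4263 → same result.)

I ≈ 0.445 mA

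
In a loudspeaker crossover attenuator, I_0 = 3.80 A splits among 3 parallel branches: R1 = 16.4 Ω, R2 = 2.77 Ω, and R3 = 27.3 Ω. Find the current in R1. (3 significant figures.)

I ≈ 0.505 A

Total conductance ΣG = 1/16.4 + 1/2.77 + 1/27.3 = 0.4586 (units of 1/Ω).
R1 takes the fraction G_k/ΣG = 0.06098/0.4586 = 0.1330, so I = 3.80 × 0.1330 = 0.5052 A.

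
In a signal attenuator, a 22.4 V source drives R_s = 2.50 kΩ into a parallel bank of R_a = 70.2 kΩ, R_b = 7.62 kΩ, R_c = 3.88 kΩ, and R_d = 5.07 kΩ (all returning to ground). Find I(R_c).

I ≈ 2.31 mA

Equivalent of the parallel group: R_p = 1.665 kΩ.
Node voltage V_A = V_in · R_p/(R_s + R_p) = 22.4 × 0.3998 = 8.956 V.
Branch current I = V_A/R_c = 8.956/3.88 = 2.308 mA.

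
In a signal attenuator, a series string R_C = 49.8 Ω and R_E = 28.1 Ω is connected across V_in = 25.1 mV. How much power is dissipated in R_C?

The common current is I = 25.1/77.90 = 0.3222 mA.
P = I²R = 0.1038 × 49.8 = 5.170 µW.

P ≈ 5.17 µW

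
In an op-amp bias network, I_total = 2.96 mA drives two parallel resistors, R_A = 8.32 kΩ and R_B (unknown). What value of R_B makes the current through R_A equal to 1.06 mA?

R_B ≈ 4.64 kΩ

In a two-way split, I_A/I_total = R_B/(R_A + R_B).
With f = 0.3581, R_B = R_A · f/(1−f) = 8.32 × 0.5579 = 4.642 kΩ.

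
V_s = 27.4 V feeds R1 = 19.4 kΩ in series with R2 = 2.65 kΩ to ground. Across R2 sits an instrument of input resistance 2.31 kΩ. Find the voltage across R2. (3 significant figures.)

V_out ≈ 1.64 V

R2 ‖ R_L = (2.65 × 2.31)/(2.65 + 2.31) = 1.234 kΩ.
Voltage divider with the loaded lower leg: V_out = 27.4 × 1.234/(19.4 + 1.234) = 27.4 × 0.05981 = 1.639 V.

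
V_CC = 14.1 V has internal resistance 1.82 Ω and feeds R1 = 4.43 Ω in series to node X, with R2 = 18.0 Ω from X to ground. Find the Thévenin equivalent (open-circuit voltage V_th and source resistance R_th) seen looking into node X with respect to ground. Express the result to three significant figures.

V_th ≈ 10.5 V, R_th ≈ 4.64 Ω

R1' = 1.82 + 4.43 = 6.250 Ω (source resistance + R1).
V_th is the unloaded tap voltage: V_CC · R2/(R1'+R2) = 14.1 × 0.7423 = 10.47 V.
With V_CC suppressed (replaced by a short), R_th = R1' ‖ R2 = (6.250 × 18.0)/(6.250 + 18.0) = 4.639 Ω.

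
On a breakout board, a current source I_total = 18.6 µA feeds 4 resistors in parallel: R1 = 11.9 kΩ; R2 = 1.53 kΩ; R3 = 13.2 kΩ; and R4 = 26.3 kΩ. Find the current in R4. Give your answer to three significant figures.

ΣG = 1/11.9 + 1/1.53 + 1/13.2 + 1/26.3 = 0.8514.
R4 takes the fraction G_k/ΣG = 0.03802/0.8514 = 0.04466, so I = 18.6 × 0.04466 = 0.8307 µA.

I ≈ 0.831 µA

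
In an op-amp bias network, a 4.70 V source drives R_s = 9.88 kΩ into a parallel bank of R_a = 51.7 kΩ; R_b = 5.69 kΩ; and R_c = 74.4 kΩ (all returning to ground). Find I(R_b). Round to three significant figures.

Equivalent of the parallel group: R_p = 4.795 kΩ.
Node voltage V_A = V_in · R_p/(R_s + R_p) = 4.70 × 0.3268 = 1.536 V.
Branch current I = V_A/R_b = 1.536/5.69 = 0.2699 mA.

I ≈ 0.270 mA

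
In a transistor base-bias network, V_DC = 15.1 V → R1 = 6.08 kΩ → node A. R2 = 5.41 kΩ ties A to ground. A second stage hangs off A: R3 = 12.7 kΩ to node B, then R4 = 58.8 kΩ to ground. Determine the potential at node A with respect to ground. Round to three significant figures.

The second stage (R3 + R4 = 71.50 kΩ) loads node A in parallel with R2.
Effective lower resistance at A: R2 ‖ 71.50 = 5.029 kΩ.
First divider: V_A = V_DC · 5.029/(6.08 + 5.029) = 6.836 V.

V_A ≈ 6.84 V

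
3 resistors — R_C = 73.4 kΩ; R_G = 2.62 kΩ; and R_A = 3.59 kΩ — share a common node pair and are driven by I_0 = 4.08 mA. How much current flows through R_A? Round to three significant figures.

Conductances: ΣG = 1/73.4 + 1/2.62 + 1/3.59 = 0.6739 (1/kΩ).
By the current-divider rule, I = I_0 · G_k/ΣG = 4.08 × 0.4134 = 1.687 mA.

I ≈ 1.69 mA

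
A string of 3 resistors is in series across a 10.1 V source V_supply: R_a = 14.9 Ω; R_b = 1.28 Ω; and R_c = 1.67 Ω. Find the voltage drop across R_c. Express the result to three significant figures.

V ≈ 0.945 V

Series total: ΣR = 14.9 + 1.28 + 1.67 = 17.85 Ω.
By the voltage-divider rule, V = 10.1 × 1.670/17.85 = 0.9449 V.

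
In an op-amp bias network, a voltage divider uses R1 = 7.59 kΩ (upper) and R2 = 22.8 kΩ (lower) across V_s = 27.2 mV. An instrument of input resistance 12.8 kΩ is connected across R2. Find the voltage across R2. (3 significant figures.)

R2 ‖ R_L = (22.8 × 12.8)/(22.8 + 12.8) = 8.198 kΩ.
Voltage divider with the loaded lower leg: V_out = 27.2 × 8.198/(7.59 + 8.198) = 27.2 × 0.5192 = 14.12 mV.

V_out ≈ 14.1 mV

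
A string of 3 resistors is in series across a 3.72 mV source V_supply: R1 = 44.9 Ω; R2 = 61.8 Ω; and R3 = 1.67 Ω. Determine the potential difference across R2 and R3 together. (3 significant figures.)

ΣR = 44.9 + 61.8 + 1.67 = 108.4 Ω.
R_{R2..R3} = 61.8 + 1.67 = 63.47 Ω.
By the voltage-divider rule, V = 3.72 × 63.47/108.4 = 2.179 mV.

V ≈ 2.18 mV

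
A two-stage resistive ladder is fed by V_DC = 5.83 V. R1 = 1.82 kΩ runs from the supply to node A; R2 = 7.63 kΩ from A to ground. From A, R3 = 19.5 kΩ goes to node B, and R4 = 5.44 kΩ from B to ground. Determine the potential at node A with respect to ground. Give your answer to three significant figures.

The second stage (R3 + R4 = 24.94 kΩ) loads node A in parallel with R2.
Effective lower resistance at A: R2 ‖ 24.94 = 5.843 kΩ.
First divider: V_A = V_DC · 5.843/(1.82 + 5.843) = 4.445 V.

V_A ≈ 4.45 V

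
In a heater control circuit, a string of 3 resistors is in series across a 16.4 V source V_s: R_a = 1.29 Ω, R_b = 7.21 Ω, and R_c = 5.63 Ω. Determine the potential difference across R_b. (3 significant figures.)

Series total: ΣR = 1.29 + 7.21 + 5.63 = 14.13 Ω.
V = V_s · R/ΣR = 16.4 × 0.5103 = 8.368 V.

V ≈ 8.37 V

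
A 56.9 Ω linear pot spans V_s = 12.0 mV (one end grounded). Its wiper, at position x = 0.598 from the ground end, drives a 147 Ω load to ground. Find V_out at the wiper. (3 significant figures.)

Lower segment x·R_p = 34.03 Ω; upper segment (1−x)·R_p = 22.87 Ω.
(x·R_p) ‖ R_L = 27.63 Ω.
Loaded-divider output: V_out = 12.0 × 0.5471 = 6.565 mV.
(Unloaded: V_out = x·V_s = 7.18 mV.)

V_out ≈ 6.57 mV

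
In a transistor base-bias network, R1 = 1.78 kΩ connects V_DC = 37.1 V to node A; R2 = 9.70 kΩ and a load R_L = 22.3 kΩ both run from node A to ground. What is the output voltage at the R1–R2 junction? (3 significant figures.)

V_out ≈ 29.4 V

First combine the lower leg with the load: R2 ‖ R_L = 6.760 kΩ.
Then V_out = V_DC · R2'/(R1 + R2') = 37.1 × 6.760/8.540 = 29.37 V.
(Unloaded it would be 31.3 V; the load pulls it down.)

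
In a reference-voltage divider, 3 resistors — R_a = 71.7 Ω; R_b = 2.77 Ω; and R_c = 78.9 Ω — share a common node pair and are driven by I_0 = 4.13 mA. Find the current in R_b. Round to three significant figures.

I ≈ 3.85 mA

Conductances: ΣG = 1/71.7 + 1/2.77 + 1/78.9 = 0.3876 (1/Ω).
By the current-divider rule, I = I_0 · G_k/ΣG = 4.13 × 0.9313 = 3.846 mA.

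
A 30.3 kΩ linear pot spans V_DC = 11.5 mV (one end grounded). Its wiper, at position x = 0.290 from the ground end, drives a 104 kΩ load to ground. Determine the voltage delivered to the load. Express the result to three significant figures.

Split the track: R_lower = x·R_p = 8.787 kΩ, R_upper = (1−x)·R_p = 21.51 kΩ.
(x·R_p) ‖ R_L = 8.102 kΩ.
Loaded-divider output: V_out = 11.5 × 0.2736 = 3.146 mV.
(Unloaded: V_out = x·V_DC = 3.33 mV.)

V_out ≈ 3.15 mV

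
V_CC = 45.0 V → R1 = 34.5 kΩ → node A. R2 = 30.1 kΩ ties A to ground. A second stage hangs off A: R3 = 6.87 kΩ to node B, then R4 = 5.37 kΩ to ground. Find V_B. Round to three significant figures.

V_B ≈ 3.98 V

Looking into the second stage from A: R3 + R4 = 12.24 kΩ appears in parallel with R2.
R2 ‖ (R3+R4) = 8.702 kΩ.
So V_A = 45.0 × 0.2014 = 9.064 V.
Then the unloaded second divider: V_B = V_A × R4/(R3+R4) = 9.064 × 0.4387 = 3.977 V.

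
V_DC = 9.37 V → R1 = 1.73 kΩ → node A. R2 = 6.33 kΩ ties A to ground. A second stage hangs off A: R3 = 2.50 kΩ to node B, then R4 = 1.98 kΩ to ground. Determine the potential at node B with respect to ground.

V_B ≈ 2.50 V

The second stage (R3 + R4 = 4.480 kΩ) loads node A in parallel with R2.
Effective lower resistance at A: R2 ‖ 4.480 = 2.623 kΩ.
V_A = 9.37 × 2.623/(1.73 + 2.623) = 5.646 V.
Then the unloaded second divider: V_B = V_A × R4/(R3+R4) = 5.646 × 0.4420 = 2.496 V.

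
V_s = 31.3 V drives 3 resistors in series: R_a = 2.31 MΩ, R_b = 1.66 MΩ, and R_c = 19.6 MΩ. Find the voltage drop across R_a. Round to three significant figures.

Total series resistance ΣR = 2.31 + 1.66 + 19.6 = 23.57 MΩ.
By the voltage-divider rule, V = 31.3 × 2.310/23.57 = 3.068 V.

V ≈ 3.07 V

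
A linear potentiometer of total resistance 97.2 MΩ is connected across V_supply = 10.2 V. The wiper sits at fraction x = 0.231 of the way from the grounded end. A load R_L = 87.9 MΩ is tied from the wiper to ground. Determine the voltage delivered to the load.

V_out ≈ 1.97 V

The pot divides into 74.75 MΩ above the wiper and 22.45 MΩ below.
R_L loads the lower segment: effective lower R = 17.88 MΩ.
Then V_out = V_supply · 17.88/(74.75 + 17.88) = 1.969 V.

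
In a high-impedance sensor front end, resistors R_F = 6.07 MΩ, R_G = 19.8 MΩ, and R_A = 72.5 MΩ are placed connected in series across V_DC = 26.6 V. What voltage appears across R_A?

V ≈ 19.6 V

Total series resistance ΣR = 6.07 + 19.8 + 72.5 = 98.37 MΩ.
V = V_DC · R/ΣR = 26.6 × 0.7370 = 19.60 V.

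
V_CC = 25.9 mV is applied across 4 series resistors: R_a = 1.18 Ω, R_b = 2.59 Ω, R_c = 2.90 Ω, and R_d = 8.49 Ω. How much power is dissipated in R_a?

P ≈ 3.44 µW

The common current is I = 25.9/15.16 = 1.708 mA.
P = I²R = 2.919 × 1.18 = 3.444 µW.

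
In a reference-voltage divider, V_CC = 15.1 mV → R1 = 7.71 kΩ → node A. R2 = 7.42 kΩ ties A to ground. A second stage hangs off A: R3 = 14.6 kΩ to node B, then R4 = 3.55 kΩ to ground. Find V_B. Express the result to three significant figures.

V_B ≈ 1.20 mV

The second stage (R3 + R4 = 18.15 kΩ) loads node A in parallel with R2.
R2 ‖ (R3+R4) = 5.267 kΩ.
So V_A = 15.1 × 0.4059 = 6.129 mV.
Stage 2 is unloaded, so V_B = V_A · R4/(R3+R4) = 6.129 × 3.55/18.15 = 1.199 mV.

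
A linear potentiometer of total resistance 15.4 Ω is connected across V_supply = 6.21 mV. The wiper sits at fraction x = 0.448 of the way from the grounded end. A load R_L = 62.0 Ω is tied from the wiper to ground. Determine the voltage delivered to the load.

V_out ≈ 2.62 mV

Split the track: R_lower = x·R_p = 6.899 Ω, R_upper = (1−x)·R_p = 8.501 Ω.
Lower segment in parallel with the load: 6.899 ‖ 62.0 = 6.208 Ω.
Loaded-divider output: V_out = 6.21 × 0.4221 = 2.621 mV.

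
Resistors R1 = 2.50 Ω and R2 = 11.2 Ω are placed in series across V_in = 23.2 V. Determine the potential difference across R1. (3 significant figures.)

V ≈ 4.23 V

Total series resistance ΣR = 2.50 + 11.2 = 13.70 Ω.
V = V_in · R/ΣR = 23.2 × 0.1825 = 4.234 V.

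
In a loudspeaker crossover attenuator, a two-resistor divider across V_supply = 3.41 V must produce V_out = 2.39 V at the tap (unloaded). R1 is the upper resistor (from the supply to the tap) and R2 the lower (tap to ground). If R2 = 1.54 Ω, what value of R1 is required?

R1 ≈ 0.657 Ω

V_out/V_supply = R2/(R1+R2) = 0.7009.
So R1 = R2 · (V_supply/V_out − 1) = 1.54 × (3.41/2.39 − 1) = 1.54 × 0.4268 = 0.6572 Ω.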